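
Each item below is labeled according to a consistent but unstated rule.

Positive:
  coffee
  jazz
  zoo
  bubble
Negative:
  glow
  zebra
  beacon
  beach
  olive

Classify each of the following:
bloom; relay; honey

Positive, Negative, Negative

The simplest hypothesis consistent with all the labels is: has a double letter.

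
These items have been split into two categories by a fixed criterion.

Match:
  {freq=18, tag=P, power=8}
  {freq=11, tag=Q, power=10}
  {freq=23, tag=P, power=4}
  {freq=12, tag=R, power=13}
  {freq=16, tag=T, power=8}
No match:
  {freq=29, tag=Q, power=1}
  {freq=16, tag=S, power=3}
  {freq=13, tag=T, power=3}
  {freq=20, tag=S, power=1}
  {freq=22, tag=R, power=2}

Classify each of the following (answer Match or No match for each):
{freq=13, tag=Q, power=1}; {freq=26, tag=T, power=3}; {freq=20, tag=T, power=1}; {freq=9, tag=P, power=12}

No match, No match, No match, Match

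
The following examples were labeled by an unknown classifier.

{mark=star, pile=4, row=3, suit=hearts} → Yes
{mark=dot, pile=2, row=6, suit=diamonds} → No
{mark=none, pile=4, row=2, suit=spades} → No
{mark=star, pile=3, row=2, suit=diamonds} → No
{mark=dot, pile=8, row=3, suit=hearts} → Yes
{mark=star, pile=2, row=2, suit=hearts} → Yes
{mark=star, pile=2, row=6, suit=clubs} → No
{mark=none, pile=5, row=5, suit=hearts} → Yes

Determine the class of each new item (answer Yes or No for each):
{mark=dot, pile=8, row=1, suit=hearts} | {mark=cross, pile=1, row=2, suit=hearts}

The common property of the 'Yes' items is: suit is hearts. No 'No' item has it.
{mark=dot, pile=8, row=1, suit=hearts} → suit is hearts → Yes. {mark=cross, pile=1, row=2, suit=hearts} → suit is hearts → Yes.

Yes, Yes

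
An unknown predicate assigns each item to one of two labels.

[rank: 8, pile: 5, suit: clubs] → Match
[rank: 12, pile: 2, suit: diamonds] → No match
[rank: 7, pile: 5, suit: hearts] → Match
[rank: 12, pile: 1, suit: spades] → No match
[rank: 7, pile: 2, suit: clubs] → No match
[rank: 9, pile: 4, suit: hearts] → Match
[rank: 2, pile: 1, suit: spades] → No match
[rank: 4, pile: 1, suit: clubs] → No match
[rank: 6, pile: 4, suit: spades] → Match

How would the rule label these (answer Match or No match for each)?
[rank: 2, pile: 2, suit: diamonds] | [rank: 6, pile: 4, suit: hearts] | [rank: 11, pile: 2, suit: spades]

All 'Match' examples share one property — pile ≥ 4 — and every 'No match' example lacks it.
[rank: 2, pile: 2, suit: diamonds]: pile = 2 — does not pass, so No match. [rank: 6, pile: 4, suit: hearts]: pile = 4 — satisfies this, so Match. [rank: 11, pile: 2, suit: spades]: pile = 2 — does not pass, so No match.

No match, Match, No match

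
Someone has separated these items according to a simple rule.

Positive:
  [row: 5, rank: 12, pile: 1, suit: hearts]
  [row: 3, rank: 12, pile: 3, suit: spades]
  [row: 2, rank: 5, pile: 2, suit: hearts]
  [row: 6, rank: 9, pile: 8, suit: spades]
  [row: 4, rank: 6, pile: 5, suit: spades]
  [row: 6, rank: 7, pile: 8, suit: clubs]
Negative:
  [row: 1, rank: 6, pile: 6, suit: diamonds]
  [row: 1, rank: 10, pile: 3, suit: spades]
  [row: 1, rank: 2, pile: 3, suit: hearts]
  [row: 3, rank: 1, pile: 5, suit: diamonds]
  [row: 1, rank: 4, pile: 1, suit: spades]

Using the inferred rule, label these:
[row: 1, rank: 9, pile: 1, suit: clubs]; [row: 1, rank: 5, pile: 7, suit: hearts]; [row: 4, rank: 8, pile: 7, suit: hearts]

Negative, Negative, Positive

The simplest hypothesis consistent with all the labels is: row ≥ 2 AND rank ≥ 2.
[row: 1, rank: 9, pile: 1, suit: clubs]: row = 1, rank = 9, doesn't qualify → Negative. [row: 1, rank: 5, pile: 7, suit: hearts]: row = 1, rank = 5, doesn't qualify → Negative. [row: 4, rank: 8, pile: 7, suit: hearts]: row = 4, rank = 8, has this property → Positive.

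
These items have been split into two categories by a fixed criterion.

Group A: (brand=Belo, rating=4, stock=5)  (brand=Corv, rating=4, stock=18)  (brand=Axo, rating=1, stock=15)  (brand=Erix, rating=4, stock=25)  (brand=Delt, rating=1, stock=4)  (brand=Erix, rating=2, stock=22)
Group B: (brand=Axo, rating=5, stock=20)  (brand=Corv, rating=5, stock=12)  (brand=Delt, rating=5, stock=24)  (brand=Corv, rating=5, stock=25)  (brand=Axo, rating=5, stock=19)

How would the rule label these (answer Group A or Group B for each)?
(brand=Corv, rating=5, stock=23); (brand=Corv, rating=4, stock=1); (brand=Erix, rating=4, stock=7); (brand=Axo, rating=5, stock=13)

Group B, Group A, Group A, Group B

The distinguishing property — rating ≤ 4 — holds for all the 'Group A' cases and none of the 'Group B' cases.
(brand=Corv, rating=5, stock=23): Group B (rating = 5). (brand=Corv, rating=4, stock=1): Group A (rating = 4). (brand=Erix, rating=4, stock=7): Group A (rating = 4). (brand=Axo, rating=5, stock=13): Group B (rating = 5).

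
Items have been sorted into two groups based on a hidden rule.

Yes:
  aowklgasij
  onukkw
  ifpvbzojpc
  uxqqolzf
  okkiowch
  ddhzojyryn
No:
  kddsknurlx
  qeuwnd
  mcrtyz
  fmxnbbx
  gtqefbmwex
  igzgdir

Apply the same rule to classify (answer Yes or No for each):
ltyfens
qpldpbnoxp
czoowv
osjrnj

No, Yes, Yes, Yes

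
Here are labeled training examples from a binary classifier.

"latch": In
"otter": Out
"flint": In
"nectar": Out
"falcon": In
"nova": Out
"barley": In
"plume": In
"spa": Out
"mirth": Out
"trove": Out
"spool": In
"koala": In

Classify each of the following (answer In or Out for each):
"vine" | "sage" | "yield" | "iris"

Out, Out, In, Out

Every 'In' example satisfies: contains 'l'. None of the 'Out' examples do.
"vine": Out (no 'l'). "sage": Out (no 'l'). "yield": In (has 'l'). "iris": Out (no 'l').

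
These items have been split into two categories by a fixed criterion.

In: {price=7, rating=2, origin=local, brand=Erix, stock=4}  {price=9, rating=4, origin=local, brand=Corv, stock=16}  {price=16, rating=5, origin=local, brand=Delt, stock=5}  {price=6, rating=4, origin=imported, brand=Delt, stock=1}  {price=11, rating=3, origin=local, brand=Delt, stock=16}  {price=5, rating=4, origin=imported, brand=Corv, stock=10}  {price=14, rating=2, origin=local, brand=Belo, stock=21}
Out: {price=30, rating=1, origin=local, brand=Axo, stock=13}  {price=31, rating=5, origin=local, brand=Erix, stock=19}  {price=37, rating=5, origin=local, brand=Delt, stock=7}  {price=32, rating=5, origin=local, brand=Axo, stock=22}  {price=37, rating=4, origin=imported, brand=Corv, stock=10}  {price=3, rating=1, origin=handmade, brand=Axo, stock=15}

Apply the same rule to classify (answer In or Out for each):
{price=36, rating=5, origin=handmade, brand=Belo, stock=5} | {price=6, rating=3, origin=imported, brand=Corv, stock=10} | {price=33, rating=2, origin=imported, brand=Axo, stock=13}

The common property of the 'In' items is: price ≥ 5 AND price ≤ 16. No 'Out' item has it.

Out, In, Out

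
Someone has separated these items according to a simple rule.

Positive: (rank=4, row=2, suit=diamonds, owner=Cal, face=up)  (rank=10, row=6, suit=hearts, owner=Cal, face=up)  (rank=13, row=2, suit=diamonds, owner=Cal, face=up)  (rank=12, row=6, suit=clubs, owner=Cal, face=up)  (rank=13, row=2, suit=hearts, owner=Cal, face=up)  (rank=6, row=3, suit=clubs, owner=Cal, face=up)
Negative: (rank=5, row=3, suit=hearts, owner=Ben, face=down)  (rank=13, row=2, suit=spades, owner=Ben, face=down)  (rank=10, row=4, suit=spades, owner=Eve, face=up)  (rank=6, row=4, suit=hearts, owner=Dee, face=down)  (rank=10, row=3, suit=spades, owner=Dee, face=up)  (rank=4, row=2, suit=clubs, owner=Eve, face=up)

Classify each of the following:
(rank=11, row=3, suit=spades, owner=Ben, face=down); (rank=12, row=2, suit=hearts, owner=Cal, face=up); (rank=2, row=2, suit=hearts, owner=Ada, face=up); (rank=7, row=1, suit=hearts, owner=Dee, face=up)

The pattern is that an item is 'Positive' exactly when: owner is Cal.

Negative, Positive, Negative, Negative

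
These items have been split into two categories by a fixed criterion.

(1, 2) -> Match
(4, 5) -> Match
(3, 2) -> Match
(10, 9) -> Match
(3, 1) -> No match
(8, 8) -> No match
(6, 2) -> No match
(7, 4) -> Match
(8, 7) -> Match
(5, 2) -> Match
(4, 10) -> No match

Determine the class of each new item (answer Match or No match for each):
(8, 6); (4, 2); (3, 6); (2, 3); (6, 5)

Every 'Match' example satisfies: sum is odd. None of the 'No match' examples do.
(8, 6): 8+6 = 14 — does not satisfy this, so No match.
(4, 2): 4+2 = 6 — does not satisfy this, so No match.
(3, 6): 3+6 = 9 — checks out, so Match.
(2, 3): 2+3 = 5 — checks out, so Match.
(6, 5): 6+5 = 11 — checks out, so Match.

No match, No match, Match, Match, Match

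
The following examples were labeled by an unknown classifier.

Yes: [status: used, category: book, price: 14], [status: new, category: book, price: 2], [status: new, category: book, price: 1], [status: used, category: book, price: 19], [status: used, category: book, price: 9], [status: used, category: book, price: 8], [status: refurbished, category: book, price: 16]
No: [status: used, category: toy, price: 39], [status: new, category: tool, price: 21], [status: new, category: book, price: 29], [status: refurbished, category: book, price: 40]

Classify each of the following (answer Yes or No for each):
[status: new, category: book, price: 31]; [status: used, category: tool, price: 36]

No, No

The classifier is using: price ≤ 19.
[status: new, category: book, price: 31] → price = 31 → No.
[status: used, category: tool, price: 36] → price = 36 → No.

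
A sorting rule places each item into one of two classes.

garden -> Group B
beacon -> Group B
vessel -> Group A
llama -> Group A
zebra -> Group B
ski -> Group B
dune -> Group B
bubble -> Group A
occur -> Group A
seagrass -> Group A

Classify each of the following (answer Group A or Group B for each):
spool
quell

Every 'Group A' example satisfies: has a double letter. None of the 'Group B' examples do.

Group A, Group A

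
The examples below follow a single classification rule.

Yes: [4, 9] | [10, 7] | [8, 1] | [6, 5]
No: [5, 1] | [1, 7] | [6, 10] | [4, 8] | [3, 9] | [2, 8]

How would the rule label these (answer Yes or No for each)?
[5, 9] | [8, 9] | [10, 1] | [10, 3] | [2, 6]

No, Yes, Yes, Yes, No

The distinguishing property — sum is odd — holds for all the 'Yes' cases and none of the 'No' cases.
[5, 9]: 5+9 = 14 — doesn't qualify, so No.
[8, 9]: 8+9 = 17 — has this property, so Yes.
[10, 1]: 10+1 = 11 — has this property, so Yes.
[10, 3]: 10+3 = 13 — has this property, so Yes.
[2, 6]: 2+6 = 8 — doesn't qualify, so No.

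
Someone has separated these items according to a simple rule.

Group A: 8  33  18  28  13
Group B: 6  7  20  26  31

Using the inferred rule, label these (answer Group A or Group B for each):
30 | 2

Group B, Group B

One predicate separates the groups cleanly: ≡ 3 (mod 5).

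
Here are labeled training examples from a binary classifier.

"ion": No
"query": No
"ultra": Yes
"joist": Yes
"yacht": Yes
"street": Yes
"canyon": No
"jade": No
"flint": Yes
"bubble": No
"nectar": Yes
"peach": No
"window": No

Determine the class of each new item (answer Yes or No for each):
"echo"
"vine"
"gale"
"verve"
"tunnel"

No, No, No, No, Yes

All 'Yes' examples share one property — contains 't' — and every 'No' example lacks it.
"echo" — no 't', hence No. "vine" — no 't', hence No. "gale" — no 't', hence No. "verve" — no 't', hence No. "tunnel" — has 't', hence Yes.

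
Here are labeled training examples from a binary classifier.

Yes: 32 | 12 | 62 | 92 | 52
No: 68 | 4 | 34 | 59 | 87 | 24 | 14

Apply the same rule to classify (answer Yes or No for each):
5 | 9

No, No

The rule appears to be: ends in digit 2.
5 — last digit 5, hence No. 9 — last digit 9, hence No.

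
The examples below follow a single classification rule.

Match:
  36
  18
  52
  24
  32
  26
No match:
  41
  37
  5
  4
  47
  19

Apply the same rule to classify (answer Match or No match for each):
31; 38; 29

No match, Match, No match

Every 'Match' example satisfies: even AND at least 5. None of the 'No match' examples do.
31 — 31 is odd, 31 ≥ 5, hence No match. 38 — 38 is even, 38 ≥ 5, hence Match. 29 — 29 is odd, 29 ≥ 5, hence No match.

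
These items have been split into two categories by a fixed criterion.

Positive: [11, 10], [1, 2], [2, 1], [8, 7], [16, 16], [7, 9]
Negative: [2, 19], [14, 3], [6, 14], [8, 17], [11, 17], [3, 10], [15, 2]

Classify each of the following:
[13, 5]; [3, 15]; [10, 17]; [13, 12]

Negative, Negative, Negative, Positive

The classifier is using: |first − second| ≤ 2.
[13, 5] — |13−5| = 8, hence Negative.
[3, 15] — |3−15| = 12, hence Negative.
[10, 17] — |10−17| = 7, hence Negative.
[13, 12] — |13−12| = 1, hence Positive.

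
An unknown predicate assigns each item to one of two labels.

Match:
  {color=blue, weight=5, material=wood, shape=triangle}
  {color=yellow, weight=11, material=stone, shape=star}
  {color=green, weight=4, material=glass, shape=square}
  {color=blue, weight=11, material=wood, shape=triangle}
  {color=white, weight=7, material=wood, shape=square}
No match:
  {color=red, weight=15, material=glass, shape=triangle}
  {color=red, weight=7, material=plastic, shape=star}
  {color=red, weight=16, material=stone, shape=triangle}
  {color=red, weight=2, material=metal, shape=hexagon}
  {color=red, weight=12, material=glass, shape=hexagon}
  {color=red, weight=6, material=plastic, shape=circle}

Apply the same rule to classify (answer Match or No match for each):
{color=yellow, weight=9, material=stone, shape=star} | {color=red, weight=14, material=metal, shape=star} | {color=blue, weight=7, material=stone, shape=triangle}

'Match' ⟺ color is not red.
{color=yellow, weight=9, material=stone, shape=star} — color is yellow, hence Match.
{color=red, weight=14, material=metal, shape=star} — color is red, hence No match.
{color=blue, weight=7, material=stone, shape=triangle} — color is blue, hence Match.

Match, No match, Match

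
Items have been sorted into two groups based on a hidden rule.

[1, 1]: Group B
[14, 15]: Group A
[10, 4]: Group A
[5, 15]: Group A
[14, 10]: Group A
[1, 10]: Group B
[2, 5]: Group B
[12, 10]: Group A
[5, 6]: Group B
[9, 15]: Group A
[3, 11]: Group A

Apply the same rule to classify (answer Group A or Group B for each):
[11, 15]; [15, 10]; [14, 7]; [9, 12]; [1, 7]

Group A, Group A, Group A, Group A, Group B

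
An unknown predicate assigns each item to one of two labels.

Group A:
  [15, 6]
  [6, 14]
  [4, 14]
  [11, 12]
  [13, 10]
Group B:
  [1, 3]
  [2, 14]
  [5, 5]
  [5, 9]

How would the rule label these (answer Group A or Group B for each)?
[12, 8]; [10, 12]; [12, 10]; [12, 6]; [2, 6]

Group A, Group A, Group A, Group A, Group B

The simplest hypothesis consistent with all the labels is: sum ≥ 18.
Group A: [12, 8], since 12+8 = 20.
Group A: [10, 12], since 10+12 = 22.
Group A: [12, 10], since 12+10 = 22.
Group A: [12, 6], since 12+6 = 18.
Group B: [2, 6], since 2+6 = 8.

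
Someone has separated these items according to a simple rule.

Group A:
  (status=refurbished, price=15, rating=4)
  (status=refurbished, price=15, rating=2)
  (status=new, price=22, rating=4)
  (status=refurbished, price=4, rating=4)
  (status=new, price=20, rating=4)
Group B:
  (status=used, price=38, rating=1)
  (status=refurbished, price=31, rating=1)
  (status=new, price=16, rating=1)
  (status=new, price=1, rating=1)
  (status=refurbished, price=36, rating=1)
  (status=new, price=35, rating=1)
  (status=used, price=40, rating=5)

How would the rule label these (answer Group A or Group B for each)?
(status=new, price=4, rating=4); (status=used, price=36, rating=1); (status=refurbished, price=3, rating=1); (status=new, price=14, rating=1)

All 'Group A' examples share one property — rating is even — and every 'Group B' example lacks it.
(status=new, price=4, rating=4): rating = 4 — checks out, so Group A. (status=used, price=36, rating=1): rating = 1 — does not pass, so Group B. (status=refurbished, price=3, rating=1): rating = 1 — does not pass, so Group B. (status=new, price=14, rating=1): rating = 1 — does not pass, so Group B.

Group A, Group B, Group B, Group B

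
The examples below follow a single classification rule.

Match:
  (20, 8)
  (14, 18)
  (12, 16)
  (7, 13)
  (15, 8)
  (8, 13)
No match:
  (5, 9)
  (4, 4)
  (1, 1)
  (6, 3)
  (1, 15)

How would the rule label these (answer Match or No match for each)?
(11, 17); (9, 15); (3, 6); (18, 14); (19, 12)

Match, Match, No match, Match, Match

A rule that fits every label: sum ≥ 20 — true of each 'Match' example, false of each 'No match' one.
(11, 17): 11+17 = 28 — matches, so Match.
(9, 15): 9+15 = 24 — matches, so Match.
(3, 6): 3+6 = 9 — fails this test, so No match.
(18, 14): 18+14 = 32 — matches, so Match.
(19, 12): 19+12 = 31 — matches, so Match.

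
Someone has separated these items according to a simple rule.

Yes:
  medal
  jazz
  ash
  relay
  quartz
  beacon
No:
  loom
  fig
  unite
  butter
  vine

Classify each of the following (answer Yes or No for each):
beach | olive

The distinguishing property — contains 'a' — holds for all the 'Yes' cases and none of the 'No' cases.
beach: Yes (has 'a').
olive: No (no 'a').

Yes, No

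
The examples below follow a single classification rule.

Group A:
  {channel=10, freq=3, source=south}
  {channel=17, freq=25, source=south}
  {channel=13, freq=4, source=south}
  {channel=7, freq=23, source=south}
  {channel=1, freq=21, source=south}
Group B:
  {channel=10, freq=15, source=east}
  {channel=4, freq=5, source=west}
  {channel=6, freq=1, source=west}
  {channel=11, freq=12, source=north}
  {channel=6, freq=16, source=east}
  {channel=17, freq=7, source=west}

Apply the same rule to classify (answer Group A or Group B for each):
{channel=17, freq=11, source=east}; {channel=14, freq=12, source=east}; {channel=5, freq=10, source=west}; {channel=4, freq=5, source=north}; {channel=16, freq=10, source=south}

Group B, Group B, Group B, Group B, Group A

'Group A' ⟺ source is south.
{channel=17, freq=11, source=east} — source is east, hence Group B.
{channel=14, freq=12, source=east} — source is east, hence Group B.
{channel=5, freq=10, source=west} — source is west, hence Group B.
{channel=4, freq=5, source=north} — source is north, hence Group B.
{channel=16, freq=10, source=south} — source is south, hence Group A.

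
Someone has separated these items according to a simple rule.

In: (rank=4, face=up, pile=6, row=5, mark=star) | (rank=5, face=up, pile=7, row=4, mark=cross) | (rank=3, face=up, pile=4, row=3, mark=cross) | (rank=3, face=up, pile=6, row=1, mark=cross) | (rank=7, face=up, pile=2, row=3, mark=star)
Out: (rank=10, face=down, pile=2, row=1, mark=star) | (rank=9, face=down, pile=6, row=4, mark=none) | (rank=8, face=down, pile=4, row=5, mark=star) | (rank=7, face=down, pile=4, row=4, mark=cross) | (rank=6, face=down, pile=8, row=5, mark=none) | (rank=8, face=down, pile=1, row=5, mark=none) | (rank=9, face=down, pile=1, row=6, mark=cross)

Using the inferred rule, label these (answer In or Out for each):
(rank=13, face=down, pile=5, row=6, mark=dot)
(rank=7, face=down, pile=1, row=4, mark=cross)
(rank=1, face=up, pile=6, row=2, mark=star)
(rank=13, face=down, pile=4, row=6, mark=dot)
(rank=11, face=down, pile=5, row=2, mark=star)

Out, Out, In, Out, Out

Comparing the two groups points to one rule — face is up.
(rank=13, face=down, pile=5, row=6, mark=dot): Out (face is down). (rank=7, face=down, pile=1, row=4, mark=cross): Out (face is down). (rank=1, face=up, pile=6, row=2, mark=star): In (face is up). (rank=13, face=down, pile=4, row=6, mark=dot): Out (face is down). (rank=11, face=down, pile=5, row=2, mark=star): Out (face is down).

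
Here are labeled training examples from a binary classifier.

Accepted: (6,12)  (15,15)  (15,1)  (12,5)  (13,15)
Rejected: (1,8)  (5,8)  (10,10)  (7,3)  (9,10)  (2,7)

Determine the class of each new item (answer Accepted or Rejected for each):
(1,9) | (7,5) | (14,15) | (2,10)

Rejected, Rejected, Accepted, Rejected

One predicate separates the groups cleanly: max ≥ 12.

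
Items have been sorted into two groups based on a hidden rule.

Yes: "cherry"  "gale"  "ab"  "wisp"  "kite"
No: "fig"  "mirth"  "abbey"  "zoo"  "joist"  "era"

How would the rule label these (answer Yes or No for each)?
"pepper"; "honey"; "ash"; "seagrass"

'Yes' ⟺ even length.
"pepper": length 6, matches → Yes. "honey": length 5, lacks this property → No. "ash": length 3, lacks this property → No. "seagrass": length 8, matches → Yes.

Yes, No, No, Yes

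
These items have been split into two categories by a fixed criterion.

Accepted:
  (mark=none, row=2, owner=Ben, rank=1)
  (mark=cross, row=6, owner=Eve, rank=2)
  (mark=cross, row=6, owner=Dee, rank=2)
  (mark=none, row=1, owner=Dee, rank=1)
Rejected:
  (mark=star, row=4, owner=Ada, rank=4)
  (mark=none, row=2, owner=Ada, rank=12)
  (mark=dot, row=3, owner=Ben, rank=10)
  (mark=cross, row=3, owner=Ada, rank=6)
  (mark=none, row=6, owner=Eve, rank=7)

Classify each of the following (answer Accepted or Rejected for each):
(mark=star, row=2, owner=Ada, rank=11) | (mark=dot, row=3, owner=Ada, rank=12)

The distinguishing property — rank ≤ 2 — holds for all the 'Accepted' cases and none of the 'Rejected' cases.
(mark=star, row=2, owner=Ada, rank=11) → rank = 11 → Rejected.
(mark=dot, row=3, owner=Ada, rank=12) → rank = 12 → Rejected.

Rejected, Rejected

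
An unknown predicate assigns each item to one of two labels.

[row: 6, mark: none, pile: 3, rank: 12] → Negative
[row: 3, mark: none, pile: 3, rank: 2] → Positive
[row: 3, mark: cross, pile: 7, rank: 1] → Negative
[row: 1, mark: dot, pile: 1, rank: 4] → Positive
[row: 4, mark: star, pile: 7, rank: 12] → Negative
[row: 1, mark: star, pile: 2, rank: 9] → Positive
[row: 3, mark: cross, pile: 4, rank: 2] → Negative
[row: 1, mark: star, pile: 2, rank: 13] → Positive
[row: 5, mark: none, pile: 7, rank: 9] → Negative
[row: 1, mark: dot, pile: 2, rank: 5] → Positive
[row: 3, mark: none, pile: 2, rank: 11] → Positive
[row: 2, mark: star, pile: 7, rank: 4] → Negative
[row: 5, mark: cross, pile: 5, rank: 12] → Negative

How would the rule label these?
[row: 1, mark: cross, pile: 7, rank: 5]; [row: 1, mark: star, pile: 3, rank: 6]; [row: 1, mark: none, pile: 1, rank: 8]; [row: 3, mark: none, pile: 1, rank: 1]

Rule: pile ≤ 3 AND row ≤ 3. This holds for each 'Positive' example and fails for each 'Negative' one.
Negative: [row: 1, mark: cross, pile: 7, rank: 5], since pile = 7, row = 1. Positive: [row: 1, mark: star, pile: 3, rank: 6], since pile = 3, row = 1. Positive: [row: 1, mark: none, pile: 1, rank: 8], since pile = 1, row = 1. Positive: [row: 3, mark: none, pile: 1, rank: 1], since pile = 1, row = 3.

Negative, Positive, Positive, Positive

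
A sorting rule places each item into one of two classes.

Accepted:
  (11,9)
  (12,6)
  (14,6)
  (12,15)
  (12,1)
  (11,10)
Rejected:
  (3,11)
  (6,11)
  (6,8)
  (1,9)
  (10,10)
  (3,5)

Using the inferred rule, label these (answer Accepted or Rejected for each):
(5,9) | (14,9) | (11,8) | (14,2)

The simplest hypothesis consistent with all the labels is: first ≥ 11.
(5,9) → first 5 → Rejected.
(14,9) → first 14 → Accepted.
(11,8) → first 11 → Accepted.
(14,2) → first 14 → Accepted.

Rejected, Accepted, Accepted, Accepted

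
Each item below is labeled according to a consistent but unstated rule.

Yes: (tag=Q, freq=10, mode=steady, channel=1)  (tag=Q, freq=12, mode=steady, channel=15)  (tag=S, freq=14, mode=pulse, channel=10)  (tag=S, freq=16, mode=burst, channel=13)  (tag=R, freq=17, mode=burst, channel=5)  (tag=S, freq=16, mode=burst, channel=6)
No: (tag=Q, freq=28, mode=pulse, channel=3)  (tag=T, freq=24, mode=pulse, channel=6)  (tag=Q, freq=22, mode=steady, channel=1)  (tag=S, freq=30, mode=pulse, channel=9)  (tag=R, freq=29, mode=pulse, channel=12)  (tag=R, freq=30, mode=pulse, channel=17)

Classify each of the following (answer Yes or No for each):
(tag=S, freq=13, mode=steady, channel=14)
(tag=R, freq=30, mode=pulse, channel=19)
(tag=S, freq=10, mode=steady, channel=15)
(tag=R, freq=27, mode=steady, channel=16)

Yes, No, Yes, No

A rule that fits every label: freq ≤ 17 — true of each 'Yes' example, false of each 'No' one.
(tag=S, freq=13, mode=steady, channel=14) — freq = 13, hence Yes. (tag=R, freq=30, mode=pulse, channel=19) — freq = 30, hence No. (tag=S, freq=10, mode=steady, channel=15) — freq = 10, hence Yes. (tag=R, freq=27, mode=steady, channel=16) — freq = 27, hence No.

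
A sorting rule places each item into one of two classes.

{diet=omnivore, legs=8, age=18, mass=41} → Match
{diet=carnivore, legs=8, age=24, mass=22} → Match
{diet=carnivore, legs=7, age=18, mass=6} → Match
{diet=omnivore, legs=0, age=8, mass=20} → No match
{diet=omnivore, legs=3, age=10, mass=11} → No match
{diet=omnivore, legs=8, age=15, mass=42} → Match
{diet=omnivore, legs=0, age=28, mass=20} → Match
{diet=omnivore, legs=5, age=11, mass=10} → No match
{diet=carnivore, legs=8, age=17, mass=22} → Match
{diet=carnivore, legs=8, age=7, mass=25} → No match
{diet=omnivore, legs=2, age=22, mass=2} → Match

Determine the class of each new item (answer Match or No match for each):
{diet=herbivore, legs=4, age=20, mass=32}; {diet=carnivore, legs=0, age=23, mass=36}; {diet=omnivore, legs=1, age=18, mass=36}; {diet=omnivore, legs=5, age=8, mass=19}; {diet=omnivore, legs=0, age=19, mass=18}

Match, Match, Match, No match, Match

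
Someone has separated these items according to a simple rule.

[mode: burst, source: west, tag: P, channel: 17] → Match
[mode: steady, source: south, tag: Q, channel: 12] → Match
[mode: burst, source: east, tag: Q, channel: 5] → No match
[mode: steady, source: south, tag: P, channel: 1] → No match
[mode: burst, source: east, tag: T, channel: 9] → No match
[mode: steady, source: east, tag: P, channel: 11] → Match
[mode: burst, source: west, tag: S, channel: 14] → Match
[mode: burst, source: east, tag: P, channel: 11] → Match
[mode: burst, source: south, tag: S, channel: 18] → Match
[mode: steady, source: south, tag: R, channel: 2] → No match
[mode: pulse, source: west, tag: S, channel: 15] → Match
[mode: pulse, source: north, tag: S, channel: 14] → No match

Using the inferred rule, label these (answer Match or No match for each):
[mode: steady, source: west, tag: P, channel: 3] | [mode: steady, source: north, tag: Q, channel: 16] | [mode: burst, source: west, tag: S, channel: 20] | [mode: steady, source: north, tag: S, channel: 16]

The pattern is that an item is 'Match' exactly when: source is not north AND channel ≥ 11.
[mode: steady, source: west, tag: P, channel: 3] → source is west, channel = 3 → No match.
[mode: steady, source: north, tag: Q, channel: 16] → source is north, channel = 16 → No match.
[mode: burst, source: west, tag: S, channel: 20] → source is west, channel = 20 → Match.
[mode: steady, source: north, tag: S, channel: 16] → source is north, channel = 16 → No match.

No match, No match, Match, No match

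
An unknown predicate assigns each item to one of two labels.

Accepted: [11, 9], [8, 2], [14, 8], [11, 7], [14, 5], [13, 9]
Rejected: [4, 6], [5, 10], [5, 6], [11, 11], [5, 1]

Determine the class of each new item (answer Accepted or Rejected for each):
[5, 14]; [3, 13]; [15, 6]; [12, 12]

Rejected, Rejected, Accepted, Rejected

Rule: first > second AND sum ≥ 10. This holds for each 'Accepted' example and fails for each 'Rejected' one.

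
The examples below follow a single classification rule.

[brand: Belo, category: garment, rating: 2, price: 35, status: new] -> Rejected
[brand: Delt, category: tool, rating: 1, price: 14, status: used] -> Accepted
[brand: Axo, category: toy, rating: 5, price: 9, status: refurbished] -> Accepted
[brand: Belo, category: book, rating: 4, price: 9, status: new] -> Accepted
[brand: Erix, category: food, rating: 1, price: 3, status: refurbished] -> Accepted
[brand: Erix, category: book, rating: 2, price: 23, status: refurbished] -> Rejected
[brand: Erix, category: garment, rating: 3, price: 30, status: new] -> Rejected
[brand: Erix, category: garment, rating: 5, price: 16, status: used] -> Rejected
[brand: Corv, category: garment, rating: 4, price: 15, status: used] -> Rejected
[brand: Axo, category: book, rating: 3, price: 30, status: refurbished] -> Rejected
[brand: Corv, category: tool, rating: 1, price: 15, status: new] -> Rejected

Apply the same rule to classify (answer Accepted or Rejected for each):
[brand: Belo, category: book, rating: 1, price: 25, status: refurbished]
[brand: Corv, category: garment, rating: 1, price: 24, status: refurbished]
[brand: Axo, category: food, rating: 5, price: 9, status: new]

Rejected, Rejected, Accepted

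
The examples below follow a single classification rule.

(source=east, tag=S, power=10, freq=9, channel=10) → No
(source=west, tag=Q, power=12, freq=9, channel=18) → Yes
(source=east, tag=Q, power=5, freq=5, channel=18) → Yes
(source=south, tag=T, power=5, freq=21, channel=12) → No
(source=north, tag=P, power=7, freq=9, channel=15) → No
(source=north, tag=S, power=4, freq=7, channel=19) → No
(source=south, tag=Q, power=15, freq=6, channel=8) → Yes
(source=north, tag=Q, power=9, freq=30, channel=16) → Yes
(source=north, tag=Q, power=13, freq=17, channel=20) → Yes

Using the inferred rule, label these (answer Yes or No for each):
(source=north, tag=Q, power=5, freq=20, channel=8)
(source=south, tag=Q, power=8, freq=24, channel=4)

The classifier is using: tag is Q.
(source=north, tag=Q, power=5, freq=20, channel=8): Yes (tag is Q). (source=south, tag=Q, power=8, freq=24, channel=4): Yes (tag is Q).

Yes, Yes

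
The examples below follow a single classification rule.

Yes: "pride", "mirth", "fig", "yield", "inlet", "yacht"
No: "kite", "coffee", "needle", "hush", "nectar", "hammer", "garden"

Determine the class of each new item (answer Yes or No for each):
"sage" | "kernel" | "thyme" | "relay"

The common property of the 'Yes' items is: odd length. No 'No' item has it.
"sage": length 4, does not fit → No.
"kernel": length 6, does not fit → No.
"thyme": length 5, checks out → Yes.
"relay": length 5, checks out → Yes.

No, No, Yes, Yes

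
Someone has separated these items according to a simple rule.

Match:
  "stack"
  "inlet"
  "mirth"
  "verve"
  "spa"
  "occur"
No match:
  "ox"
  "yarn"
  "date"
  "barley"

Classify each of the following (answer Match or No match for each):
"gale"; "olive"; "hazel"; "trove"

No match, Match, Match, Match

The simplest hypothesis consistent with all the labels is: odd length.
No match: "gale", since length 4. Match: "olive", since length 5. Match: "hazel", since length 5. Match: "trove", since length 5.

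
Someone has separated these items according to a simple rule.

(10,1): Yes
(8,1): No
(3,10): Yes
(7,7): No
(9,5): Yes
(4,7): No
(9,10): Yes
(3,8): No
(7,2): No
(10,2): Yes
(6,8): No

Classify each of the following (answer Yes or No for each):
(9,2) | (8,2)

Yes, No

The simplest hypothesis consistent with all the labels is: max ≥ 9.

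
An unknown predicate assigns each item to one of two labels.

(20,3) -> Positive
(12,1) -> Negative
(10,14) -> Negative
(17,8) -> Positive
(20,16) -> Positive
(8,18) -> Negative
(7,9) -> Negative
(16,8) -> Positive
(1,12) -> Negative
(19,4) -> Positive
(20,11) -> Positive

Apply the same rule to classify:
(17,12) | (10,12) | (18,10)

The pattern is that an item is 'Positive' exactly when: first ≥ 14.
Positive: (17,12), since first 17. Negative: (10,12), since first 10. Positive: (18,10), since first 18.

Positive, Negative, Positive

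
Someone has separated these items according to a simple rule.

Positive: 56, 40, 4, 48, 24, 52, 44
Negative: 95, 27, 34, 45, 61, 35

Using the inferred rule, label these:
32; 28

Positive, Positive

Looking at the examples, the only property every 'Positive' case has and every 'Negative' case lacks is: multiple of 4.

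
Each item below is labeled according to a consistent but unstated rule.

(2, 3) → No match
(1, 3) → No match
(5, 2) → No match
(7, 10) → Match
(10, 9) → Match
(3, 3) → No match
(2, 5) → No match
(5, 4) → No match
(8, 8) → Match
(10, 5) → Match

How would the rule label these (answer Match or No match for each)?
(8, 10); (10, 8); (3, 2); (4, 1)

A rule that fits every label: sum ≥ 15 — true of each 'Match' example, false of each 'No match' one.
(8, 10): 8+10 = 18 — has this property, so Match. (10, 8): 10+8 = 18 — has this property, so Match. (3, 2): 3+2 = 5 — fails the rule, so No match. (4, 1): 4+1 = 5 — fails the rule, so No match.

Match, Match, No match, No match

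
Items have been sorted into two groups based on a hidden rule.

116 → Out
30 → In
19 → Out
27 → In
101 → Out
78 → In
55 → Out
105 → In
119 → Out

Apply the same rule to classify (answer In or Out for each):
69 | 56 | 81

One predicate separates the groups cleanly: multiple of 3.
69: 69 = 3·23, checks out → In.
56: 56 = 3·18 + 2, does not fit → Out.
81: 81 = 3·27, checks out → In.

In, Out, In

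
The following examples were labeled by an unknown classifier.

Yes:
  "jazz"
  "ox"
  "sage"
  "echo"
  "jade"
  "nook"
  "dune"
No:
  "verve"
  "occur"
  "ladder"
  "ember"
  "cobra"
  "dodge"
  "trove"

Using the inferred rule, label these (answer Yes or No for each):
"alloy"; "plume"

No, No

All 'Yes' examples share one property — length ≤ 4 — and every 'No' example lacks it.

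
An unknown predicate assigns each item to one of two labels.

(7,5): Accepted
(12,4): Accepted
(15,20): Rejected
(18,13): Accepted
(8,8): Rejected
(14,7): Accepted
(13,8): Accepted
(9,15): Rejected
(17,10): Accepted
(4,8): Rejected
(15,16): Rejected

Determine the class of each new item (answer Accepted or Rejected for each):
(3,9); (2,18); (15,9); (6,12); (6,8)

Rejected, Rejected, Accepted, Rejected, Rejected

The classifier is using: first > second.
Rejected: (3,9), since 3 < 9.
Rejected: (2,18), since 2 < 18.
Accepted: (15,9), since 15 > 9.
Rejected: (6,12), since 6 < 12.
Rejected: (6,8), since 6 < 8.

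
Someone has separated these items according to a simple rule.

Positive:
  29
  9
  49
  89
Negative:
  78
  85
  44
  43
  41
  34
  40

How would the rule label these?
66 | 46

The rule appears to be: ends in digit 9.
66 — last digit 6, hence Negative. 46 — last digit 6, hence Negative.

Negative, Negative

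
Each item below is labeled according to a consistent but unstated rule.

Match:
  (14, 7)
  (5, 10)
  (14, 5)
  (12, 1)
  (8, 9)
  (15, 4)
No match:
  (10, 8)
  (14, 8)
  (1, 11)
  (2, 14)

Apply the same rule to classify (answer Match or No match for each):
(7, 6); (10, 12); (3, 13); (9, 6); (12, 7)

A rule that fits every label: sum is odd — true of each 'Match' example, false of each 'No match' one.

Match, No match, No match, Match, Match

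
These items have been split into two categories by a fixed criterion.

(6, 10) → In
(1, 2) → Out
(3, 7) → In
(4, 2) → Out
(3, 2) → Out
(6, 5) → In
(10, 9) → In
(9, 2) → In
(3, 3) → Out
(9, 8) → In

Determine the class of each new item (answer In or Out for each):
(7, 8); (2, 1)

In, Out

The classifier is using: sum ≥ 10.
(7, 8) — 7+8 = 15, hence In. (2, 1) — 2+1 = 3, hence Out.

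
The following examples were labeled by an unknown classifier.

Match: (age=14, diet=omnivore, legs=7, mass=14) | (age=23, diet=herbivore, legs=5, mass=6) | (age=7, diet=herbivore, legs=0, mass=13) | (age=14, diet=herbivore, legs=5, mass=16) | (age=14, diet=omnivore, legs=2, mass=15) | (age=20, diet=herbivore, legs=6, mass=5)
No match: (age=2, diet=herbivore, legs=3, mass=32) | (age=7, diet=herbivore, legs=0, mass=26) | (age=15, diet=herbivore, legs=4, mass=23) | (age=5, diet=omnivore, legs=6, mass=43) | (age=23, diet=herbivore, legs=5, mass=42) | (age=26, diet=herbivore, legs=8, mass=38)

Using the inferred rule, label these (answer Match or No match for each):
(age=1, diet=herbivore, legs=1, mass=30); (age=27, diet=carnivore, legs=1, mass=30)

All 'Match' examples share one property — mass ≤ 16 — and every 'No match' example lacks it.
(age=1, diet=herbivore, legs=1, mass=30): mass = 30, fails this test → No match. (age=27, diet=carnivore, legs=1, mass=30): mass = 30, fails this test → No match.

No match, No match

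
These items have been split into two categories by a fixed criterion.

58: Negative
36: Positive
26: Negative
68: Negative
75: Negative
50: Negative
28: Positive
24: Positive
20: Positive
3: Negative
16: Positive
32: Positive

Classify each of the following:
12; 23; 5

The pattern is that an item is 'Positive' exactly when: multiple of 4 AND at most 36.
12: 12 = 4·3, 12 ≤ 36, meets the rule → Positive.
23: 23 = 4·5 + 3, 23 ≤ 36, does not pass → Negative.
5: 5 = 4·1 + 1, 5 ≤ 36, does not pass → Negative.

Positive, Negative, Negative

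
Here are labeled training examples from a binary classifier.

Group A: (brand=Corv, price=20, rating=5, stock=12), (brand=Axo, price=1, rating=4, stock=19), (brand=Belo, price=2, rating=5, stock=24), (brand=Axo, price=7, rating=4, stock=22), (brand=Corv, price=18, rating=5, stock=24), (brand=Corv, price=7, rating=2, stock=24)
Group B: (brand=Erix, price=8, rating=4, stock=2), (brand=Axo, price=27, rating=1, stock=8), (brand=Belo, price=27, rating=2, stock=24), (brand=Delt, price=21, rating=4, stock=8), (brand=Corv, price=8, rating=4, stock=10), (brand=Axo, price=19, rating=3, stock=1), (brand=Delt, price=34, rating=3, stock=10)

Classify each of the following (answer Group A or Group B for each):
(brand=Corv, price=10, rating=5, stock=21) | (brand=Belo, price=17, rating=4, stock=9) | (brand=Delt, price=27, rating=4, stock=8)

Group A, Group B, Group B

The pattern is that an item is 'Group A' exactly when: price ≤ 20 AND stock ≥ 12.
Group A: (brand=Corv, price=10, rating=5, stock=21), since price = 10, stock = 21. Group B: (brand=Belo, price=17, rating=4, stock=9), since price = 17, stock = 9. Group B: (brand=Delt, price=27, rating=4, stock=8), since price = 27, stock = 8.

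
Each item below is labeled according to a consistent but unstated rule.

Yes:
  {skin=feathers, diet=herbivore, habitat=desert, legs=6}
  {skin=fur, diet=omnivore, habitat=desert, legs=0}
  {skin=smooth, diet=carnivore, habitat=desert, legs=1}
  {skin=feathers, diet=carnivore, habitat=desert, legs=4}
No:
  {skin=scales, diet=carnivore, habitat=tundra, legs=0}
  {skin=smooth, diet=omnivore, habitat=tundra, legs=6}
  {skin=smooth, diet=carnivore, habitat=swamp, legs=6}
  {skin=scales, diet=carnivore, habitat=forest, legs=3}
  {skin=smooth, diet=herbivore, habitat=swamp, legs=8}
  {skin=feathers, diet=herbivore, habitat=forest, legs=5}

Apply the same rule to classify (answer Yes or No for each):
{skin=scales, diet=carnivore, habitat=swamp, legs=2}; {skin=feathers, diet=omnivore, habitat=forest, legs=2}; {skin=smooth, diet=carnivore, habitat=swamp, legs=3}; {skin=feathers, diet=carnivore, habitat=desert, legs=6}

No, No, No, Yes

The simplest hypothesis consistent with all the labels is: habitat is desert.
{skin=scales, diet=carnivore, habitat=swamp, legs=2}: No (habitat is swamp).
{skin=feathers, diet=omnivore, habitat=forest, legs=2}: No (habitat is forest).
{skin=smooth, diet=carnivore, habitat=swamp, legs=3}: No (habitat is swamp).
{skin=feathers, diet=carnivore, habitat=desert, legs=6}: Yes (habitat is desert).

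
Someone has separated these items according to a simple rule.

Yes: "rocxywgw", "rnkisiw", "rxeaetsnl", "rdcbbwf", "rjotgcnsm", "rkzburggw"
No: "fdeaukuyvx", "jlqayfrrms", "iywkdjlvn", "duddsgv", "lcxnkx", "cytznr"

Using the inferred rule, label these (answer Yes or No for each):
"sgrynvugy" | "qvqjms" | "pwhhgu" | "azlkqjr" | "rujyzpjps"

No, No, No, No, Yes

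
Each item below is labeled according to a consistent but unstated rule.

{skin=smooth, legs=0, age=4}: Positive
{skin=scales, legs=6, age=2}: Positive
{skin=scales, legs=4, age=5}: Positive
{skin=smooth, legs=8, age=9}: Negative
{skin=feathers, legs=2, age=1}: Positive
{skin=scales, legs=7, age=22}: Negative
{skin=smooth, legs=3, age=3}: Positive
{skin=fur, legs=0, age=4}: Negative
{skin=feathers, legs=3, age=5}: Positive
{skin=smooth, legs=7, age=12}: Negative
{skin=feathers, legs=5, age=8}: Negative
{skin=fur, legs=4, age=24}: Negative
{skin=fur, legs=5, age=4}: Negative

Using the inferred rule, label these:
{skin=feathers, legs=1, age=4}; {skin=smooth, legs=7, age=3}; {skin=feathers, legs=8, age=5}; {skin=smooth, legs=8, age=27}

'Positive' ⟺ skin is not fur AND age ≤ 5.
{skin=feathers, legs=1, age=4} — skin is feathers, age = 4, hence Positive. {skin=smooth, legs=7, age=3} — skin is smooth, age = 3, hence Positive. {skin=feathers, legs=8, age=5} — skin is feathers, age = 5, hence Positive. {skin=smooth, legs=8, age=27} — skin is smooth, age = 27, hence Negative.

Positive, Positive, Positive, Negative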